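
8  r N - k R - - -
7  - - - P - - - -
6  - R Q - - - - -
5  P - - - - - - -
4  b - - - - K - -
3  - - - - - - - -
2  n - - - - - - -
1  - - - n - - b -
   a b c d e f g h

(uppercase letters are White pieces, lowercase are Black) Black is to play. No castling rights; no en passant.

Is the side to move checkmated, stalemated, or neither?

checkmate

Black to move; black king on d8.
In check: yes, from the white rook on e8.
King squares — c7: attacked by Qc6; d7: attacked by Qc6; e7: attacked by Re8; c8: attacked by Qc6; e8: attacked by Pd7.
Legal moves for Black: none.
In check with no legal moves → checkmate.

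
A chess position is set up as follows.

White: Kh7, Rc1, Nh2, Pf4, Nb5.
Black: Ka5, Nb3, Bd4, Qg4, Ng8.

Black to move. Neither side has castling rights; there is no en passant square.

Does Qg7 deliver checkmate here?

yes

After Qg7: white king on h7; in check: yes, from the black queen on g7.
King squares — g6: attacked by Qg7; h6: attacked by Qg7; g7: attacked by Bd4; g8: attacked by Qg7; h8: attacked by Qg7.
White has no legal moves → checkmate.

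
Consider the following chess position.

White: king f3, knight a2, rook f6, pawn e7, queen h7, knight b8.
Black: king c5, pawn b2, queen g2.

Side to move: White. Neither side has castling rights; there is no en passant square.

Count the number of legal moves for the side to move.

White to move; king on f3.
In check: yes, from the black queen on g2.
Legal moves: Kf4, Ke3, Kxg2.
Count: 3.

3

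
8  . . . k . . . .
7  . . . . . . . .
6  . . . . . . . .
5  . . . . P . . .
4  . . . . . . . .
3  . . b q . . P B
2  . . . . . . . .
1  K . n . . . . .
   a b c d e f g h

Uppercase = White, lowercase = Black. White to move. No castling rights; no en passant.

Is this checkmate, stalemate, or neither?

checkmate

White to move; white king on a1.
In check: yes, from the black bishop on c3.
King squares — b1: attacked by Qd3; a2: attacked by Nc1; b2: attacked by Bc3.
Legal moves for White: none.
In check with no legal moves → checkmate.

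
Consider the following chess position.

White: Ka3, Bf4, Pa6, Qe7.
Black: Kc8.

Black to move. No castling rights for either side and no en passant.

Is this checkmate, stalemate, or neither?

Black to move; black king on c8.
In check: no.
King squares — b7: attacked by Pa6; c7: attacked by Bf4; d7: attacked by Qe7; b8: attacked by Bf4; d8: attacked by Qe7.
Legal moves for Black: none.
Not in check and no legal moves → stalemate.

stalemate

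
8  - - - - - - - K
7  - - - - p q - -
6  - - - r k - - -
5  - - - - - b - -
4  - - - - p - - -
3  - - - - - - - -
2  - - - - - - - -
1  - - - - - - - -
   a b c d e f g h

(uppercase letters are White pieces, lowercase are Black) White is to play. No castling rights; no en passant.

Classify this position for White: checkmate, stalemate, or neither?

White to move; white king on h8.
In check: no.
King squares — g7: attacked by Qf7; h7: attacked by Bf5; g8: attacked by Qf7.
Legal moves for White: none.
Not in check and no legal moves → stalemate.

stalemate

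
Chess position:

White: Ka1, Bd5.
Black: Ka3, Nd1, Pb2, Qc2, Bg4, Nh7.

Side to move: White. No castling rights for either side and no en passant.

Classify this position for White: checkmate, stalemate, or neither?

checkmate

White to move; white king on a1.
In check: yes, from the black pawn on b2.
King squares — b1: attacked by Qc2; a2: attacked by Ka3; b2: attacked by Nd1.
Legal moves for White: none.
In check with no legal moves → checkmate.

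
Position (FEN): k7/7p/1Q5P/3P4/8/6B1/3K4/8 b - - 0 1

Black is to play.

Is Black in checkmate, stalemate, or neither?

Black to move; black king on a8.
In check: no.
King squares — a7: attacked by Qb6; b7: attacked by Qb6; b8: attacked by Bg3.
Legal moves for Black: none.
Not in check and no legal moves → stalemate.

stalemate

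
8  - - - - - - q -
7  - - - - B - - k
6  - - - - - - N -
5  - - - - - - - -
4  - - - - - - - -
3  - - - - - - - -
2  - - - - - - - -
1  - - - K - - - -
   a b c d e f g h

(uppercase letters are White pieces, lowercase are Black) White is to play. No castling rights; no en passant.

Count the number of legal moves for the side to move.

White to move; king on d1.
In check: no.
Legal moves: Bf8, Bd8, Bf6, Bd6, Bg5, Bc5, Bh4, Bb4, Ba3, Nh8, Nf8+, Ne5, Nh4, Nf4, Ke2, Kd2, Kc2, Ke1, Kc1.
Count: 19.

19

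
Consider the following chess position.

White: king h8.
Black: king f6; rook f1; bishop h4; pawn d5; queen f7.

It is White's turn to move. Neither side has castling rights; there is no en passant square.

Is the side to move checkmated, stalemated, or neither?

stalemate

White to move; white king on h8.
In check: no.
King squares — g7: attacked by Kf6; h7: attacked by Qf7; g8: attacked by Qf7.
Legal moves for White: none.
Not in check and no legal moves → stalemate.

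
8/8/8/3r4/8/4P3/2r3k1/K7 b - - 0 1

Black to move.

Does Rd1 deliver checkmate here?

After Rd1: white king on a1; in check: yes, from the black rook on d1.
King squares — b1: attacked by Rd1; a2: attacked by Rc2; b2: attacked by Rc2.
White has no legal moves → checkmate.

yes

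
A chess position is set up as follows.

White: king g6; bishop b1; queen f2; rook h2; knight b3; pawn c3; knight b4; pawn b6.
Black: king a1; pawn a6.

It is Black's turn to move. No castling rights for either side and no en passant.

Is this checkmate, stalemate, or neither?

Black to move; black king on a1.
In check: yes, from the white knight on b3.
Legal moves for Black: Kxb1.
Black is in check but has 1 legal move → neither.

neither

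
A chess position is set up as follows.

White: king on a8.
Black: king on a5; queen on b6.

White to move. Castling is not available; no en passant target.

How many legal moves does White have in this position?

0

White to move; king on a8.
In check: no.
Legal moves: none.
Count: 0.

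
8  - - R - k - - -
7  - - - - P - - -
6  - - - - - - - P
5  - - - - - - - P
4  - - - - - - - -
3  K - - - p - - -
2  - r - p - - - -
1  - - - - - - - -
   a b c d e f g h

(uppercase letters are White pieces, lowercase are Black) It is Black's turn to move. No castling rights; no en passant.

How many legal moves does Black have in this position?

Black to move; king on e8.
In check: yes, from the white rook on c8.
Legal moves: Kf7, Kxe7, Kd7.
Count: 3.

3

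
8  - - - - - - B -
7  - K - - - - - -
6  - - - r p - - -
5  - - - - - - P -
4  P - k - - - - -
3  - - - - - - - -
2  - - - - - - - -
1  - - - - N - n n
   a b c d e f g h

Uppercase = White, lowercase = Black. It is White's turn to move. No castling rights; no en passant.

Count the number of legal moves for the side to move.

White to move; king on b7.
In check: no.
Legal moves: Bh7, Bf7, Bxe6+, Kc8, Kb8, Ka8, Kc7, Ka7, Nf3, Nd3, Ng2, Nc2, g6, a5.
Count: 14.

14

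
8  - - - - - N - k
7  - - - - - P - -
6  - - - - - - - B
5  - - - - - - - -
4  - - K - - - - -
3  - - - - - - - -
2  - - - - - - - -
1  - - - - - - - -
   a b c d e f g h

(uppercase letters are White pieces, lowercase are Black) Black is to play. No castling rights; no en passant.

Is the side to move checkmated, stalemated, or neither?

Black to move; black king on h8.
In check: no.
King squares — g7: attacked by Bh6; h7: attacked by Nf8; g8: attacked by Pf7.
Legal moves for Black: none.
Not in check and no legal moves → stalemate.

stalemate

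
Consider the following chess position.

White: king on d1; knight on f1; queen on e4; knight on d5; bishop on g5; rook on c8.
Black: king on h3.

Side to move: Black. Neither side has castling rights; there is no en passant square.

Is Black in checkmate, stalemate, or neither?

Black to move; black king on h3.
In check: no.
King squares — g2: attacked by Qe4; h2: attacked by Nf1; g3: attacked by Nf1; g4: attacked by Qe4; h4: attacked by Qe4.
Legal moves for Black: none.
Not in check and no legal moves → stalemate.

stalemate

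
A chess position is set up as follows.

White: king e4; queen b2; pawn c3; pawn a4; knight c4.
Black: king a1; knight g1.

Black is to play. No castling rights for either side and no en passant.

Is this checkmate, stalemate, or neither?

checkmate

Black to move; black king on a1.
In check: yes, from the white queen on b2.
King squares — b1: attacked by Qb2; a2: attacked by Qb2; b2: attacked by Nc4.
Legal moves for Black: none.
In check with no legal moves → checkmate.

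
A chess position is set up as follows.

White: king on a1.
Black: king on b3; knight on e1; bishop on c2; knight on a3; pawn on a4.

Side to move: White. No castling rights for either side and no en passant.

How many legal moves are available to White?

0

White to move; king on a1.
In check: no.
Legal moves: none.
Count: 0.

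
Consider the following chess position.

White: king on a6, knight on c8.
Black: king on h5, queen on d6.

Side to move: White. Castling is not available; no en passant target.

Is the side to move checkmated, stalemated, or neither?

neither

White to move; white king on a6.
In check: yes, from the black queen on d6.
Legal moves for White: Kb7, Ka7, Kb5, Ka5, Nxd6, Nb6.
White is in check but has 6 legal moves → neither.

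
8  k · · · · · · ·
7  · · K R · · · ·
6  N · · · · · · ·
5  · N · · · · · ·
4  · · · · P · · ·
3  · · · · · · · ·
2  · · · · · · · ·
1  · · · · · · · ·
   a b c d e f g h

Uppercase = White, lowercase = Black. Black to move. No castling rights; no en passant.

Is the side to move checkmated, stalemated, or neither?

Black to move; black king on a8.
In check: no.
King squares — a7: attacked by Nb5; b7: attacked by Kc7; b8: attacked by Na6.
Legal moves for Black: none.
Not in check and no legal moves → stalemate.

stalemate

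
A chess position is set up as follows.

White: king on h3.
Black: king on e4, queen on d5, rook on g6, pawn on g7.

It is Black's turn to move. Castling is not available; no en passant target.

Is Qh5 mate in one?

yes

After Qh5: white king on h3; in check: yes, from the black queen on h5.
King squares — g2: attacked by Rg6; h2: attacked by Qh5; g3: attacked by Rg6; g4: attacked by Qh5; h4: attacked by Qh5.
White has no legal moves → checkmate.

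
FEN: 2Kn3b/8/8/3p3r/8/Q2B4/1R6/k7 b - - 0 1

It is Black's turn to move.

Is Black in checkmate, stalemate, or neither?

checkmate

Black to move; black king on a1.
In check: yes, from the white queen on a3.
King squares — b1: attacked by Rb2; a2: attacked by Rb2; b2: attacked by Qa3.
Legal moves for Black: none.
In check with no legal moves → checkmate.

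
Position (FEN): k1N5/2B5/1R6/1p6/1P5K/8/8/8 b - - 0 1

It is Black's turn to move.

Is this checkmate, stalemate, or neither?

Black to move; black king on a8.
In check: no.
King squares — a7: attacked by Nc8; b7: attacked by Rb6; b8: attacked by Rb6.
Legal moves for Black: none.
Not in check and no legal moves → stalemate.

stalemate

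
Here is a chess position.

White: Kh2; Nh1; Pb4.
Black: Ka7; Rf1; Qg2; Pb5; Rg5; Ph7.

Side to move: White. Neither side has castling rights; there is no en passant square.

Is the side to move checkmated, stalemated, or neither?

checkmate

White to move; white king on h2.
In check: yes, from the black queen on g2.
King squares — g1: attacked by Rf1; h1: own knight; g2: attacked by Rg5; g3: attacked by Qg2; h3: attacked by Qg2.
Legal moves for White: none.
In check with no legal moves → checkmate.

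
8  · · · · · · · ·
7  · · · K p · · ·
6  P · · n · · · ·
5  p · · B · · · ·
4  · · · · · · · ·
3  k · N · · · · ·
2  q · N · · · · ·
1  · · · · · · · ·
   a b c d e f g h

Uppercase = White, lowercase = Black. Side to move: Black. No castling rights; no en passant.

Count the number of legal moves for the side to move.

2

Black to move; king on a3.
In check: yes, from the white knight on c2.
Legal moves: Kb2, Qxc2.
Count: 2.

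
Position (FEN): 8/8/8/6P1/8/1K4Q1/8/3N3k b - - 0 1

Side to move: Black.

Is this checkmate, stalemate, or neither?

Black to move; black king on h1.
In check: no.
King squares — g1: attacked by Qg3; g2: attacked by Qg3; h2: attacked by Qg3.
Legal moves for Black: none.
Not in check and no legal moves → stalemate.

stalemate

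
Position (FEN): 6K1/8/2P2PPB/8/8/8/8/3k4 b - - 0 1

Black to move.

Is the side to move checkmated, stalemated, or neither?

Black to move; black king on d1.
In check: no.
Legal moves for Black: Ke2, Kc2, Ke1.
Black has 3 legal moves and is not in check → neither.

neither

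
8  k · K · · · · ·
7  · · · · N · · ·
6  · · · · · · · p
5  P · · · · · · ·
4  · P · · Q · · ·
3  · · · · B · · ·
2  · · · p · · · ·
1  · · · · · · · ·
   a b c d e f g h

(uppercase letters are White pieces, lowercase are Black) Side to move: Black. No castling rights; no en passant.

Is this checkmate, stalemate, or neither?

Black to move; black king on a8.
In check: yes, from the white queen on e4.
King squares — a7: attacked by Be3; b7: attacked by Qe4; b8: attacked by Kc8.
Legal moves for Black: none.
In check with no legal moves → checkmate.

checkmate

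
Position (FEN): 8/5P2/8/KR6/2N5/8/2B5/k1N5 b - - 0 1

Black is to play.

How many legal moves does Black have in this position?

Black to move; king on a1.
In check: no.
Legal moves: none.
Count: 0.

0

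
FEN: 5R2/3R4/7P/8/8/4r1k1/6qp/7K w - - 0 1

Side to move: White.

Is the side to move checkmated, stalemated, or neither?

White to move; white king on h1.
In check: yes, from the black queen on g2.
King squares — g1: attacked by Qg2; g2: attacked by Kg3; h2: attacked by Qg2.
Legal moves for White: none.
In check with no legal moves → checkmate.

checkmate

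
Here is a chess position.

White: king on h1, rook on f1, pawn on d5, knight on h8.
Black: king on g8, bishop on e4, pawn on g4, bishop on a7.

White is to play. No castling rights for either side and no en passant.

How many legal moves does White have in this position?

2

White to move; king on h1.
In check: yes, from the black bishop on e4.
Legal moves: Kh2, Rf3.
Count: 2.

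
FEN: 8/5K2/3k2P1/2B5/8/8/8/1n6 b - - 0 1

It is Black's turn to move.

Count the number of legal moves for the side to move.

Black to move; king on d6.
In check: yes, from the white bishop on c5.
Legal moves: Kd7, Kc7, Kc6, Ke5, Kd5, Kxc5.
Count: 6.

6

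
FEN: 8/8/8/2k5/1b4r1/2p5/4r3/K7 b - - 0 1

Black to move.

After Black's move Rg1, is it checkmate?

yes

After Rg1: white king on a1; in check: yes, from the black rook on g1.
King squares — b1: attacked by Rg1; a2: attacked by Re2; b2: attacked by Re2.
White has no legal moves → checkmate.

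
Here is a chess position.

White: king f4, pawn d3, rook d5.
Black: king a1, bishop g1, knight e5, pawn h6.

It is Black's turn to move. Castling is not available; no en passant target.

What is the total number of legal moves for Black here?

Black to move; king on a1.
In check: no.
Legal moves: Nf7, Nd7, Ng6+, Nc6, Ng4, Nc4, Nf3, Nxd3+, Ba7, Bb6, Bc5, Bd4, Be3+, Bh2+, Bf2, Kb2, Ka2, Kb1, h5.
Count: 19.

19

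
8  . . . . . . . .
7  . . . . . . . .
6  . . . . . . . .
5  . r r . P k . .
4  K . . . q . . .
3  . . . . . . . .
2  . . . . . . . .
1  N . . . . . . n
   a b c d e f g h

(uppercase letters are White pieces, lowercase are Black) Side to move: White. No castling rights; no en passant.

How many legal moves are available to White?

White to move; king on a4.
In check: yes, from the black queen on e4.
Legal moves: Ka3.
Count: 1.

1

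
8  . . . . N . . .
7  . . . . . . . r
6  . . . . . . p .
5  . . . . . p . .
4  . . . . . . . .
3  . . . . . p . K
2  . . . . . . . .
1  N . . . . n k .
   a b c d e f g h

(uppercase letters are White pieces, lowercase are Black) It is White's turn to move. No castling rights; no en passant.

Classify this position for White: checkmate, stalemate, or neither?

checkmate

White to move; white king on h3.
In check: yes, from the black rook on h7.
King squares — g2: attacked by Kg1; h2: attacked by Nf1; g3: attacked by Nf1; g4: attacked by Pf5; h4: attacked by Rh7.
Legal moves for White: none.
In check with no legal moves → checkmate.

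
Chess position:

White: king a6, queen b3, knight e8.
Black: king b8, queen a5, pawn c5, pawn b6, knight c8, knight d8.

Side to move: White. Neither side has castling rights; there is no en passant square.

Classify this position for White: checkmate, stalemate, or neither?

checkmate

White to move; white king on a6.
In check: yes, from the black queen on a5.
King squares — a5: attacked by Pb6; b5: attacked by Qa5; b6: attacked by Qa5; a7: attacked by Qa5; b7: attacked by Kb8.
Legal moves for White: none.
In check with no legal moves → checkmate.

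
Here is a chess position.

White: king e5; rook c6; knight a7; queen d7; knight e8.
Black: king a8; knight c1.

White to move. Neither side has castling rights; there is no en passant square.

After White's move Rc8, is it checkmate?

After Rc8: black king on a8; in check: yes, from the white rook on c8.
King squares — a7: attacked by Qd7; b7: attacked by Qd7; b8: attacked by Rc8.
Black has no legal moves → checkmate.

yes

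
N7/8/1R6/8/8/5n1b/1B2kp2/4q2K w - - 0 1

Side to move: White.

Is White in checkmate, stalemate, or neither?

White to move; white king on h1.
In check: yes, from the black queen on e1.
King squares — g1: attacked by Qe1; g2: attacked by Bh3; h2: attacked by Nf3.
Legal moves for White: none.
In check with no legal moves → checkmate.

checkmate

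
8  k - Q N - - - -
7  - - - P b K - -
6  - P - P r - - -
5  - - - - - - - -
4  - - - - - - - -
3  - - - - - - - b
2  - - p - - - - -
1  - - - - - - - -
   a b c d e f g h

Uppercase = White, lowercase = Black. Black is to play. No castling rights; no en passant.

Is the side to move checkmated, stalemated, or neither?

Black to move; black king on a8.
In check: yes, from the white queen on c8.
King squares — a7: attacked by Pb6; b7: attacked by Qc8; b8: attacked by Qc8.
Legal moves for Black: none.
In check with no legal moves → checkmate.

checkmate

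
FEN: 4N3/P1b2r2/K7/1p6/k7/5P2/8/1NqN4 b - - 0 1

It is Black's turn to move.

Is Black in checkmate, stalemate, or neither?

neither

Black to move; black king on a4.
In check: no.
Legal moves for Black include: Rf8, Rh7, Rg7, Re7, Rd7, Rf6+, Rf5, Rf4, Rxf3, Bd8, Bb8, Bd6, Bb6, Be5, Ba5, Bf4, Bg3, Bh2, ... (list truncated; more exist).
Black has legal moves and is not in check → neither.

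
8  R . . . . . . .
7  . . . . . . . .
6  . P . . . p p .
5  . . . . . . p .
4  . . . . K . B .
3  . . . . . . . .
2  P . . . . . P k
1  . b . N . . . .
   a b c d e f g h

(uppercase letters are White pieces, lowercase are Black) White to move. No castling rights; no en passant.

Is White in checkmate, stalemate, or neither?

White to move; white king on e4.
In check: yes, from the black bishop on b1.
King squares — d3: attacked by Bb1; e3: available; f3: available; d4: available; f4: attacked by Pg5; d5: available; e5: attacked by Pf6; f5: attacked by Bb1.
Legal moves for White: Kd5, Kd4, Kf3, Ke3.
White is in check but has 4 legal moves → neither.

neither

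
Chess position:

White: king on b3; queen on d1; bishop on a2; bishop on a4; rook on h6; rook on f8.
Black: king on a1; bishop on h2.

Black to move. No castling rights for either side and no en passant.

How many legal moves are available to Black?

0

Black to move; king on a1.
In check: yes, from the white queen on d1.
Legal moves: none.
Count: 0.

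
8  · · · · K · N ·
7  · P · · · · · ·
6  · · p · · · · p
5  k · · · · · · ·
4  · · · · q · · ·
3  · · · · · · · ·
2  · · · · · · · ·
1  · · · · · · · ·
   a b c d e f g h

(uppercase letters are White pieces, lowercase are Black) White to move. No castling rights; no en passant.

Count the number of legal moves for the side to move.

5

White to move; king on e8.
In check: yes, from the black queen on e4.
Legal moves: Kf8, Kd8, Kf7, Kd7, Ne7.
Count: 5.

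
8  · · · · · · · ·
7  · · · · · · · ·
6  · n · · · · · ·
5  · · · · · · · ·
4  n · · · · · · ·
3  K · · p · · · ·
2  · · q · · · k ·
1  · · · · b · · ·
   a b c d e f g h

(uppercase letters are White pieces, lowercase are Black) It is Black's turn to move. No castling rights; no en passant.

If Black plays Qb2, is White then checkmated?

After Qb2: white king on a3; in check: yes, from the black queen on b2.
King squares — a2: attacked by Qb2; b2: attacked by Na4; b3: attacked by Qb2; a4: attacked by Nb6; b4: attacked by Be1.
White has no legal moves → checkmate.

yes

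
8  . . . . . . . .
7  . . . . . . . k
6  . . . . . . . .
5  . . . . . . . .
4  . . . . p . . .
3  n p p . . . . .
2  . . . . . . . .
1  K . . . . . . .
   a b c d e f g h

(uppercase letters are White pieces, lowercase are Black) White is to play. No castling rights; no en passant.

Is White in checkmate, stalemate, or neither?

stalemate

White to move; white king on a1.
In check: no.
King squares — b1: attacked by Na3; a2: attacked by Pb3; b2: attacked by Pc3.
Legal moves for White: none.
Not in check and no legal moves → stalemate.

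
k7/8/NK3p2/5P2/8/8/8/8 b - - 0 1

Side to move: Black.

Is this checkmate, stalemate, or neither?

stalemate

Black to move; black king on a8.
In check: no.
King squares — a7: attacked by Kb6; b7: attacked by Kb6; b8: attacked by Na6.
Legal moves for Black: none.
Not in check and no legal moves → stalemate.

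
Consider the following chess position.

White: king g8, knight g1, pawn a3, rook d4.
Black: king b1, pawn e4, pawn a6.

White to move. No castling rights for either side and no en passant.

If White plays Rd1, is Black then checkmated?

After Rd1: black king on b1; in check: yes, from the white rook on d1.
Black has 3 legal replies: Kc2, Kb2, Ka2.
In check but a legal move exists → not checkmate.

no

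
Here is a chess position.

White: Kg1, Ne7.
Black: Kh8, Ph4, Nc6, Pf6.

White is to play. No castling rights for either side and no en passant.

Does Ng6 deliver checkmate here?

no

After Ng6: black king on h8; in check: yes, from the white knight on g6.
Black has 3 legal replies: Kg8, Kh7, Kg7.
In check but a legal move exists → not checkmate.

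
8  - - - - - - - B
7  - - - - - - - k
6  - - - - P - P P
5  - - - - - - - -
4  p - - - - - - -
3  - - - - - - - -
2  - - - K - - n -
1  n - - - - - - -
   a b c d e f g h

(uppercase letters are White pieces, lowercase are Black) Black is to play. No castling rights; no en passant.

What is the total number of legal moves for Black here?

4

Black to move; king on h7.
In check: yes, from the white pawn on g6.
Legal moves: Kxh8, Kg8, Kxh6, Kxg6.
Count: 4.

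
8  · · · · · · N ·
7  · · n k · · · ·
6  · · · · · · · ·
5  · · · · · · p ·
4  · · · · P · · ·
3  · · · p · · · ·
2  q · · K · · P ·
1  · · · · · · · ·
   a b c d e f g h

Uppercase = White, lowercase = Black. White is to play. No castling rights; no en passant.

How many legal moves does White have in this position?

White to move; king on d2.
In check: yes, from the black queen on a2.
Legal moves: Ke3, Kxd3, Kc3, Ke1, Kd1, Kc1.
Count: 6.

6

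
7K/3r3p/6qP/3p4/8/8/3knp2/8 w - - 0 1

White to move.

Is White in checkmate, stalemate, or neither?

stalemate

White to move; white king on h8.
In check: no.
King squares — g7: attacked by Qg6; h7: attacked by Qg6; g8: attacked by Qg6.
Legal moves for White: none.
Not in check and no legal moves → stalemate.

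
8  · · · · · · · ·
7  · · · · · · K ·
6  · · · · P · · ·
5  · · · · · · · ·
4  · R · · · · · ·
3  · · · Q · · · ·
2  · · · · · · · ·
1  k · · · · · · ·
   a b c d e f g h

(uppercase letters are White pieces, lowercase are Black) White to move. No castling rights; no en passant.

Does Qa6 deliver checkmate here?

After Qa6: black king on a1; in check: yes, from the white queen on a6.
King squares — b1: attacked by Rb4; a2: attacked by Qa6; b2: attacked by Rb4.
Black has no legal moves → checkmate.

yes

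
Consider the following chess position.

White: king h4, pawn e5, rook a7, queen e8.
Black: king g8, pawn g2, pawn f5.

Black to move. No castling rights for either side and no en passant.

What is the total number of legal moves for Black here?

0

Black to move; king on g8.
In check: yes, from the white queen on e8.
Legal moves: none.
Count: 0.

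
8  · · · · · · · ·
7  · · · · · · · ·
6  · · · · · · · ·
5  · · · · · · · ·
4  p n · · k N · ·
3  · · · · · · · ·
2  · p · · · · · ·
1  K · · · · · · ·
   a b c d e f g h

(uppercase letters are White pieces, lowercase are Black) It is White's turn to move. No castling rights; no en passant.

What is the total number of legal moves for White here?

White to move; king on a1.
In check: yes, from the black pawn on b2.
Legal moves: Kxb2, Kb1.
Count: 2.

2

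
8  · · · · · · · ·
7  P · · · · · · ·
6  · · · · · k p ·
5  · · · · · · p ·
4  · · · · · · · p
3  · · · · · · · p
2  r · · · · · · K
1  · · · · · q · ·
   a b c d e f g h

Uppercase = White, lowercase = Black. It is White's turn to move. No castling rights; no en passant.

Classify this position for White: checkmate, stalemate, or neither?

White to move; white king on h2.
In check: yes, from the black rook on a2.
King squares — g1: attacked by Qf1; h1: attacked by Qf1; g2: attacked by Qf1; g3: attacked by Ph4; h3: attacked by Qf1.
Legal moves for White: none.
In check with no legal moves → checkmate.

checkmate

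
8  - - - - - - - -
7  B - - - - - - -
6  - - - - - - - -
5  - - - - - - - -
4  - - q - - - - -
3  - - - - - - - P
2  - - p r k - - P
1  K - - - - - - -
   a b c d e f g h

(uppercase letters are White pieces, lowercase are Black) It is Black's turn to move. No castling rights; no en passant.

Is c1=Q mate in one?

After c1=Q: white king on a1; in check: yes, from the black queen on c1.
King squares — b1: attacked by Qc1; a2: attacked by Rd2; b2: attacked by Qc1.
White has no legal moves → checkmate.

yes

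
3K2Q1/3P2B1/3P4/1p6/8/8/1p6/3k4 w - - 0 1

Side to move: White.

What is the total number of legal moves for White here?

22

White to move; king on d8.
In check: no.
Legal moves: Qh8, Qf8, Qe8, Qh7, Qf7, Qe6, Qd5+, Qc4, Qb3+, Qa2, Ke8, Kc8, Ke7, Kc7, Bh8, Bf8, Bh6, Bf6, Be5, Bd4, Bc3, Bxb2.
Count: 22.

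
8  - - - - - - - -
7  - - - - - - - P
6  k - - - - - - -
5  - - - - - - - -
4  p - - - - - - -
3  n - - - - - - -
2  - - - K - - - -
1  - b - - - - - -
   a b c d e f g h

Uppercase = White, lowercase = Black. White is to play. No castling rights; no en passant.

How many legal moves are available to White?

10

White to move; king on d2.
In check: no.
Legal moves: Ke3, Kc3, Ke2, Ke1, Kd1, Kc1, h8=Q, h8=R, h8=B, h8=N.
Count: 10.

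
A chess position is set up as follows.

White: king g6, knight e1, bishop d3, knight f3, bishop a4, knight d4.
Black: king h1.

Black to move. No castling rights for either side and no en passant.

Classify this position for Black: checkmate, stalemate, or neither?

Black to move; black king on h1.
In check: no.
King squares — g1: attacked by Nf3; g2: attacked by Ne1; h2: attacked by Nf3.
Legal moves for Black: none.
Not in check and no legal moves → stalemate.

stalemate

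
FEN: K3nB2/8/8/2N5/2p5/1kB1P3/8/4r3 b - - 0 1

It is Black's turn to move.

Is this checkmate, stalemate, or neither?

neither

Black to move; black king on b3.
In check: yes, from the white knight on c5.
King squares — a2: available; b2: attacked by Bc3; c2: available; a3: available; c3: available; a4: attacked by Nc5; b4: attacked by Bc3; c4: own pawn.
Legal moves for Black: Kxc3, Ka3, Kc2, Ka2.
Black is in check but has 4 legal moves → neither.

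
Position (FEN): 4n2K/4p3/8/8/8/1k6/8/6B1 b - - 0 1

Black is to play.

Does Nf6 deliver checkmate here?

no

After Nf6: white king on h8; in check: no.
White is not in check, so this cannot be checkmate.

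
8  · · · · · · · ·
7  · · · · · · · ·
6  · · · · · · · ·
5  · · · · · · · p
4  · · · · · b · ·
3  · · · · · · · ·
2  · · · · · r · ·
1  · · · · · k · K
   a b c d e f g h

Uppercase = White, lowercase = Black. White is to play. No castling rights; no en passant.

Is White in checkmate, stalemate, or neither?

stalemate

White to move; white king on h1.
In check: no.
King squares — g1: attacked by Kf1; g2: attacked by Kf1; h2: attacked by Rf2.
Legal moves for White: none.
Not in check and no legal moves → stalemate.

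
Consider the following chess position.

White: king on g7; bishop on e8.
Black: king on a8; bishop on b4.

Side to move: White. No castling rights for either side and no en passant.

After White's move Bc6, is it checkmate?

After Bc6: black king on a8; in check: yes, from the white bishop on c6.
Black has 2 legal replies: Kb8, Ka7.
In check but a legal move exists → not checkmate.

no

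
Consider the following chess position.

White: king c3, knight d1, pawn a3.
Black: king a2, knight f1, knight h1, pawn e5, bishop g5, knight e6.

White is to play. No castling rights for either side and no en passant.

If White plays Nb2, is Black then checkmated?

no

After Nb2: black king on a2; in check: no.
Black is not in check, so this cannot be checkmate.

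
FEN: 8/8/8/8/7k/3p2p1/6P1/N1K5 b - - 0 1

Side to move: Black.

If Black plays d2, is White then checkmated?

no

After d2: white king on c1; in check: yes, from the black pawn on d2.
White has 5 legal replies: Kxd2, Kc2, Kb2, Kd1, Kb1.
In check but a legal move exists → not checkmate.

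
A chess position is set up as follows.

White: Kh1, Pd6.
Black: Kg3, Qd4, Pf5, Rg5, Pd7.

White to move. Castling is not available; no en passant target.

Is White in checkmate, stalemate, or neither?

White to move; white king on h1.
In check: no.
King squares — g1: attacked by Qd4; g2: attacked by Kg3; h2: attacked by Kg3.
Legal moves for White: none.
Not in check and no legal moves → stalemate.

stalemate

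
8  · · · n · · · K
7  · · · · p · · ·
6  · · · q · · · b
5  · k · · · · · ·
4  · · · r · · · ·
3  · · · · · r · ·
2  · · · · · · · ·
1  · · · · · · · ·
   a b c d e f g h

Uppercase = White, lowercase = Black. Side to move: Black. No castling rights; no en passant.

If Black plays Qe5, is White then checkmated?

no

After Qe5: white king on h8; in check: yes, from the black queen on e5.
White has 2 legal replies: Kg8, Kh7.
In check but a legal move exists → not checkmate.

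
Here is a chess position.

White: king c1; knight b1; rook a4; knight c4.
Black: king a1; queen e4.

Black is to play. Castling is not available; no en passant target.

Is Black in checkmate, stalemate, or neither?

Black to move; black king on a1.
In check: yes, from the white rook on a4.
King squares — b1: attacked by Kc1; a2: attacked by Ra4; b2: attacked by Kc1.
Legal moves for Black: none.
In check with no legal moves → checkmate.

checkmate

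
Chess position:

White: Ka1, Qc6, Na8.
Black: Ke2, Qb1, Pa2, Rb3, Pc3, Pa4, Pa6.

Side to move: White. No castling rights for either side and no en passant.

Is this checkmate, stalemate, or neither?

White to move; white king on a1.
In check: yes, from the black queen on b1.
King squares — b1: attacked by Pa2; a2: attacked by Qb1; b2: attacked by Qb1.
Legal moves for White: none.
In check with no legal moves → checkmate.

checkmate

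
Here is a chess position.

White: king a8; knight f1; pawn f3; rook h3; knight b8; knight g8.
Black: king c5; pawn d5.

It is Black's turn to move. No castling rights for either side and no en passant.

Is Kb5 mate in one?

After Kb5: white king on a8; in check: no.
White is not in check, so this cannot be checkmate.

no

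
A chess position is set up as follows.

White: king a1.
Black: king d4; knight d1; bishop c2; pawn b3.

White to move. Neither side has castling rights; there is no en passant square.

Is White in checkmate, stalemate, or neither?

stalemate

White to move; white king on a1.
In check: no.
King squares — b1: attacked by Bc2; a2: attacked by Pb3; b2: attacked by Nd1.
Legal moves for White: none.
Not in check and no legal moves → stalemate.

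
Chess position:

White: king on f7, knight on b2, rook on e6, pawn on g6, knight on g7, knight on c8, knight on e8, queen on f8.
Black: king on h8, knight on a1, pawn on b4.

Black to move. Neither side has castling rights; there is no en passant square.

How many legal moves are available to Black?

Black to move; king on h8.
In check: yes, from the white queen on f8.
Legal moves: none.
Count: 0.

0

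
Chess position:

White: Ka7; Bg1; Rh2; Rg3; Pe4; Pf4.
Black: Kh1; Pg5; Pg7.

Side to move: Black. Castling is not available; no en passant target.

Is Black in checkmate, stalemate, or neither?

Black to move; black king on h1.
In check: yes, from the white rook on h2.
King squares — g1: attacked by Rg3; g2: attacked by Rh2; h2: attacked by Bg1.
Legal moves for Black: none.
In check with no legal moves → checkmate.

checkmate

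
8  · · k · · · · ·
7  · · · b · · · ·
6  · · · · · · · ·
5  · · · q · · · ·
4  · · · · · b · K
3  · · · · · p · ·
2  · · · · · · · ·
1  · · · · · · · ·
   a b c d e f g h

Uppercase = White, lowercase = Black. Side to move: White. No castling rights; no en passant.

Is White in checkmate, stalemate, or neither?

stalemate

White to move; white king on h4.
In check: no.
King squares — g3: attacked by Bf4; h3: attacked by Bd7; g4: attacked by Bd7; g5: attacked by Bf4; h5: attacked by Qd5.
Legal moves for White: none.
Not in check and no legal moves → stalemate.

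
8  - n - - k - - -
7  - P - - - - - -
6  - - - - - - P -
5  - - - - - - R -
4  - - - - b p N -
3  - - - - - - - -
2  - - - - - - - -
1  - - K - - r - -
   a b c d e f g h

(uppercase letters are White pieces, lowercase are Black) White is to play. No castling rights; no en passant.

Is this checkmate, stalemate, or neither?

White to move; white king on c1.
In check: yes, from the black rook on f1.
King squares — b1: attacked by Rf1; d1: attacked by Rf1; b2: available; c2: attacked by Be4; d2: available.
Legal moves for White: Kd2, Kb2.
White is in check but has 2 legal moves → neither.

neither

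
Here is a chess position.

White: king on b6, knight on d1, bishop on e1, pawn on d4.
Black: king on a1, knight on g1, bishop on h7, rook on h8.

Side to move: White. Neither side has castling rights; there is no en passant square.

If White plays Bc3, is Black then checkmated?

no

After Bc3: black king on a1; in check: yes, from the white bishop on c3.
Black has 2 legal replies: Ka2, Kb1.
In check but a legal move exists → not checkmate.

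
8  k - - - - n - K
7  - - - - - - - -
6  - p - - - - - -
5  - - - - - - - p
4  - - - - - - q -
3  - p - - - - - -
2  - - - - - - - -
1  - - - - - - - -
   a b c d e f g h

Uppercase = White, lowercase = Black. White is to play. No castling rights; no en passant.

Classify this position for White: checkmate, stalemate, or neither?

stalemate

White to move; white king on h8.
In check: no.
King squares — g7: attacked by Qg4; h7: attacked by Nf8; g8: attacked by Qg4.
Legal moves for White: none.
Not in check and no legal moves → stalemate.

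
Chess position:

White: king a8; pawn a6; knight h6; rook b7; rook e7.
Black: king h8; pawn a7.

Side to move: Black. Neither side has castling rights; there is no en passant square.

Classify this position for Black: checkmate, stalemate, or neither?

Black to move; black king on h8.
In check: no.
King squares — g7: attacked by Re7; h7: attacked by Re7; g8: attacked by Nh6.
Legal moves for Black: none.
Not in check and no legal moves → stalemate.

stalemate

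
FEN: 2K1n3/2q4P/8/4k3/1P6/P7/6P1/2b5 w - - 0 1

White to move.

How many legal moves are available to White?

White to move; king on c8.
In check: yes, from the black queen on c7.
Legal moves: none.
Count: 0.

0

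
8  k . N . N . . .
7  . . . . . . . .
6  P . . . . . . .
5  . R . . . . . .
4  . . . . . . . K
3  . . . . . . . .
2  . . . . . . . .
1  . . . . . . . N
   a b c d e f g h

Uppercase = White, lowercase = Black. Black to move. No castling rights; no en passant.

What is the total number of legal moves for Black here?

Black to move; king on a8.
In check: no.
Legal moves: none.
Count: 0.

0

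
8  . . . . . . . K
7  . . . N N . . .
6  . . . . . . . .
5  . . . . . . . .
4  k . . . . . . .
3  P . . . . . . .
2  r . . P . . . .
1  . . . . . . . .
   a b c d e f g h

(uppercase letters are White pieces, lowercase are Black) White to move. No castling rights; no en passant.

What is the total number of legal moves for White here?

17

White to move; king on h8.
In check: no.
Legal moves: Kg8, Kh7, Kg7, Ng8, Nc8, Ng6, Nc6, Nf5, Nd5, Nf8, Nb8, Nf6, Nb6+, Ne5, Nc5+, d3, d4.
Count: 17.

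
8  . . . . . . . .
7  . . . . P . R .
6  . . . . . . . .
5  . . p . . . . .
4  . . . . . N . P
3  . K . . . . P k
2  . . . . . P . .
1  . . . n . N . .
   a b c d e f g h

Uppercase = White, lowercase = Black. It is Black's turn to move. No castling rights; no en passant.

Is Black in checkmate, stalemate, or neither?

checkmate

Black to move; black king on h3.
In check: yes, from the white knight on f4.
King squares — g2: attacked by Nf4; h2: attacked by Nf1; g3: attacked by Nf1; g4: attacked by Rg7; h4: attacked by Pg3.
Legal moves for Black: none.
In check with no legal moves → checkmate.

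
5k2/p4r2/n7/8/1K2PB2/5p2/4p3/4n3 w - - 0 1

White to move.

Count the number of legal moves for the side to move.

White to move; king on b4.
In check: yes, from the black knight on a6.
Legal moves: Kb5, Ka5, Kc4, Ka4, Kc3, Kb3, Ka3.
Count: 7.

7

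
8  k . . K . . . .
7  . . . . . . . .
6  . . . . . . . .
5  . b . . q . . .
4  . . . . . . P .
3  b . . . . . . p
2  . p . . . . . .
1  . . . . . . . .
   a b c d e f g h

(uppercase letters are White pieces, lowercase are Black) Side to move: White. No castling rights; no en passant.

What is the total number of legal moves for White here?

2

White to move; king on d8.
In check: no.
Legal moves: Kc8, g5.
Count: 2.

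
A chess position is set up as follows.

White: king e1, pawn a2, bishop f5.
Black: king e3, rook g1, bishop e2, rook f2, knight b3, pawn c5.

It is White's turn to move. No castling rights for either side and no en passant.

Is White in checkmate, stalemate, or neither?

checkmate

White to move; white king on e1.
In check: yes, from the black rook on g1.
King squares — d1: attacked by Rg1; f1: attacked by Rg1; d2: attacked by Nb3; e2: attacked by Rf2; f2: attacked by Ke3.
Legal moves for White: none.
In check with no legal moves → checkmate.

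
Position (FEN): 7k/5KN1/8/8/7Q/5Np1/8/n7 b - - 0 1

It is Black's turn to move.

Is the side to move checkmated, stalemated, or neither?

Black to move; black king on h8.
In check: yes, from the white queen on h4.
King squares — g7: attacked by Kf7; h7: attacked by Qh4; g8: attacked by Kf7.
Legal moves for Black: none.
In check with no legal moves → checkmate.

checkmate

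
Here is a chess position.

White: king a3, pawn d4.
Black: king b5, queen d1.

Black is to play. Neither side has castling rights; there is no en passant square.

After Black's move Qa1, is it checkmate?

After Qa1: white king on a3; in check: yes, from the black queen on a1.
White has 1 legal reply: Kb3.
In check but a legal move exists → not checkmate.

no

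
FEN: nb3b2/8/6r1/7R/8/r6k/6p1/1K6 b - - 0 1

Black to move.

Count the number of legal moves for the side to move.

2

Black to move; king on h3.
In check: yes, from the white rook on h5.
Legal moves: Kg4, Kg3.
Count: 2.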